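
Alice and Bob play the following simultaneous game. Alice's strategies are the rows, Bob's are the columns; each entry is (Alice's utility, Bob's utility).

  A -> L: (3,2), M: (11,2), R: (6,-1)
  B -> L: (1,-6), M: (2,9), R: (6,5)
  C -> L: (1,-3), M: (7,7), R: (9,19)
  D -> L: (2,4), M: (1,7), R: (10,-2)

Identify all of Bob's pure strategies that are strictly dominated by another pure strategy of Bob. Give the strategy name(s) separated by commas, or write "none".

none

L: no other strategy beats it everywhere (M at A (2=2); R at A (2>-1)).
Nothing dominates M: L at A (2=2); R at A (2>-1).
R is not dominated — it holds its own against L at B (5>-6); M at C (19>7).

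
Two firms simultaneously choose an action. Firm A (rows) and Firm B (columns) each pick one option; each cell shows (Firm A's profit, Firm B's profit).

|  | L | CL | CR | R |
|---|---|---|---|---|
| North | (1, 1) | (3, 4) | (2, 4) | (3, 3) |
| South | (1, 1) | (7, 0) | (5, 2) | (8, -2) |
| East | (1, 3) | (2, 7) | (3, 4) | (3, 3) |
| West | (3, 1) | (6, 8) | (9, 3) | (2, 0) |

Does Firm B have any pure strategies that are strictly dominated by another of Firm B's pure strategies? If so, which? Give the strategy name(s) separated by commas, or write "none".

L, R

CR strictly dominates L — North: 4>1, South: 2>1, East: 4>3, West: 3>1.
CL is not dominated — it holds its own against L at North (4>1); CR at North (4=4); R at North (4>3).
Nothing dominates CR: L at North (4>1); CL at North (4=4); R at North (4>3).
CL strictly dominates R — North: 4>3, South: 0>-2, East: 7>3, West: 8>0.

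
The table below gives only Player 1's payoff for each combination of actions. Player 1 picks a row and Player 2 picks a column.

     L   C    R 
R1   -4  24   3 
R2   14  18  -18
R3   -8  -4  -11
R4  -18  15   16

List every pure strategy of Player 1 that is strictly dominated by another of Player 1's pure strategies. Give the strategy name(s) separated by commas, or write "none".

R1 is not dominated — it holds its own against R2 at C (24>18); R3 at L (-4>-8); R4 at L (-4>-18).
R2: no other strategy beats it everywhere (R1 at L (14>-4); R3 at L (14>-8); R4 at L (14>-18)).
R1 strictly dominates R3 — L: -4>-8, C: 24>-4, R: 3>-11.
R4: no other strategy beats it everywhere (R1 at R (16>3); R2 at R (16>-18); R3 at C (15>-4)).

R3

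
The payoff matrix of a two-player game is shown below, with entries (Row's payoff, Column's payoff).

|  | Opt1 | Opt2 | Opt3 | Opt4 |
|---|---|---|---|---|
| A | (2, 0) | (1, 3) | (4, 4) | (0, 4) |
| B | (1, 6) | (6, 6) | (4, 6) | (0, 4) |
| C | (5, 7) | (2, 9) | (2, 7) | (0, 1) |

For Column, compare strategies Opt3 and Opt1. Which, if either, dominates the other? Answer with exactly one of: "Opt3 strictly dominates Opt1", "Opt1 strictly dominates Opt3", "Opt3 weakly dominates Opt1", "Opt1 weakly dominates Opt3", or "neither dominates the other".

Opt3 weakly dominates Opt1

Compare Opt3 to Opt1 across every action of Row: A: 4>0, B: 6=6, C: 7=7.
Opt3 is at least as good everywhere and strictly better somewhere (tied only at B, C), so Opt3 weakly but not strictly dominates Opt1.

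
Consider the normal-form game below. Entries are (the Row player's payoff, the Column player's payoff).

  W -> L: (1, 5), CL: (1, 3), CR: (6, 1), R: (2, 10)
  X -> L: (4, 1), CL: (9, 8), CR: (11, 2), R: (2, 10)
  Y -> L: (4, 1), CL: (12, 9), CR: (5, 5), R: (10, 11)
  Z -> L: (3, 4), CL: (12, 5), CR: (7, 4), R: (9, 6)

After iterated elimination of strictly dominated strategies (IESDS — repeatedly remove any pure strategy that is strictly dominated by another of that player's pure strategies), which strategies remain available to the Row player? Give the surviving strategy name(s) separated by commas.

Row W is eliminated: Z beats it against every remaining column (L: 3>1, CL: 12>1, CR: 7>6, R: 9>2).
Column L is eliminated: CL beats it against every remaining row (X: 8>1, Y: 9>1, Z: 5>4).
The Column player's strategy CL is strictly dominated by R (X: 10>8, Y: 11>9, Z: 6>5) and is removed.
Column CR is eliminated: R beats it against every remaining row (X: 10>2, Y: 11>5, Z: 6>4).
The Row player's strategy X is strictly dominated by Y (R: 10>2) and is removed.
Row Z is eliminated: Y beats it against every remaining column (R: 10>9).
Among the remaining strategies, none is strictly dominated by another pure strategy of the same player, so the elimination stops.
Surviving strategies — the Row player: {Y}; the Column player: {R}.

Y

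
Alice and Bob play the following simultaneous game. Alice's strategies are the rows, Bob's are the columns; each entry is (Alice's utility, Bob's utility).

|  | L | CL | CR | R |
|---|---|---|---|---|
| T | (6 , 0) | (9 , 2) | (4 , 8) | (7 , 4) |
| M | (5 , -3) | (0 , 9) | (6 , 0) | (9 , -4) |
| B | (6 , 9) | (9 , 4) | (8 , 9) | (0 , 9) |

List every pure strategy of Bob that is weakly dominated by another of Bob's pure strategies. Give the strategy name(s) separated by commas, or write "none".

L, R

L: dominated, since CR does at least as well everywhere (T: 8>0, M: 0>-3, B: 9=9).
CL is not dominated — it holds its own against L at T (2>0); CR at M (9>0); R at M (9>-4).
CR: no other strategy beats it everywhere (L at T (8>0); CL at T (8>2); R at T (8>4)).
CR weakly dominates R — T: 8>4, M: 0>-4, B: 9=9.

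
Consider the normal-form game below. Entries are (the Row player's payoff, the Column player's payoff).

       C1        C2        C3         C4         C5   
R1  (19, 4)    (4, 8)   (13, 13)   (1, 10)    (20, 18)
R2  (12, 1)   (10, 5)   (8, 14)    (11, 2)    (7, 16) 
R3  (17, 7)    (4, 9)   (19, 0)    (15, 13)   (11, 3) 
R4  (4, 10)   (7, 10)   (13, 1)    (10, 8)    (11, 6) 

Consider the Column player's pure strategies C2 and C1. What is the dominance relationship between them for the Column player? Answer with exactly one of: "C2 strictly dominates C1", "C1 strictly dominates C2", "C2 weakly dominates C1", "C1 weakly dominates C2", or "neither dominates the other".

Compare C2 to C1 across each choice by the Row player: R1: 8>4, R2: 5>1, R3: 9>7, R4: 10=10.
C2 is at least as good everywhere and strictly better somewhere (tied only at R4), so C2 weakly but not strictly dominates C1.

C2 weakly dominates C1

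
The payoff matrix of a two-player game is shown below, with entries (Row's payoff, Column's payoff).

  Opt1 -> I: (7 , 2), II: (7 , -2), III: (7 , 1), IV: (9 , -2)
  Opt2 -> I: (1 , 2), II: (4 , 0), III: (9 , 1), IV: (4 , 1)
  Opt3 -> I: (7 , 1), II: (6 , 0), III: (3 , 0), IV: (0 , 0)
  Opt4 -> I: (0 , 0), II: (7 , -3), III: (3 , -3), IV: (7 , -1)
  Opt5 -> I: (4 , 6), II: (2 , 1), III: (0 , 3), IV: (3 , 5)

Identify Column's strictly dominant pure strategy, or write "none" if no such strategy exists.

I

I vs II: Opt1: 2>-2, Opt2: 2>0, Opt3: 1>0, Opt4: 0>-3, Opt5: 6>1.
I vs III: Opt1: 2>1, Opt2: 2>1, Opt3: 1>0, Opt4: 0>-3, Opt5: 6>3.
I vs IV: Opt1: 2>-2, Opt2: 2>1, Opt3: 1>0, Opt4: 0>-1, Opt5: 6>5.
I strictly beats every other strategy against every opponent action, so it is strictly dominant.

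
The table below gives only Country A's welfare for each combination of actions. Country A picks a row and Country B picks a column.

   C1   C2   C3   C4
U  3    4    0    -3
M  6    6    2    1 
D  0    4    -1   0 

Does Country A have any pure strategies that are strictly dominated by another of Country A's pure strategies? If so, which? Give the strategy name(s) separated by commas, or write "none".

U: dominated, since M does at least as well everywhere (C1: 6>3, C2: 6>4, C3: 2>0, C4: 1>-3).
M is not dominated — it holds its own against U at C1 (6>3); D at C1 (6>0).
M strictly dominates D — C1: 6>0, C2: 6>4, C3: 2>-1, C4: 1>0.

U, D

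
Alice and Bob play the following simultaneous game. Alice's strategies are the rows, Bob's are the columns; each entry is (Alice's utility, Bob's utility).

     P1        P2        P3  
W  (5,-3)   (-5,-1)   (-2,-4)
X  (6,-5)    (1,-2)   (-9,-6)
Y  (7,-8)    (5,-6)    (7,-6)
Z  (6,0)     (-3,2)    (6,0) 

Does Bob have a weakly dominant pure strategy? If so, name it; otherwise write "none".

P2 vs P1: W: -1>-3, X: -2>-5, Y: -6>-8, Z: 2>0.
P2 vs P3: W: -1>-4, X: -2>-6, Y: -6=-6, Z: 2>0.
P2 is at least as good as every other strategy against every opponent action, so it is weakly dominant.

P2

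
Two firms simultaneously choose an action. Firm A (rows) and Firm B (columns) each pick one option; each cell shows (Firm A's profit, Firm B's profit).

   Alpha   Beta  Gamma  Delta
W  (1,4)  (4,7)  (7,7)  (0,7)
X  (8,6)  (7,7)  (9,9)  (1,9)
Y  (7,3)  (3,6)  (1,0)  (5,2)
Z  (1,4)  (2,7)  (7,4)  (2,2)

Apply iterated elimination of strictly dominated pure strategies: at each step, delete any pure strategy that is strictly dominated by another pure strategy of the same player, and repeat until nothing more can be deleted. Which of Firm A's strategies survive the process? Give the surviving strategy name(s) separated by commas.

X, Y, Z

Row W is eliminated: X beats it against every remaining column (Alpha: 8>1, Beta: 7>4, Gamma: 9>7, Delta: 1>0).
For Firm B, Beta strictly dominates Alpha on the remaining rows (X: 7>6, Y: 6>3, Z: 7>4); eliminate Alpha.
Among the remaining strategies, none is strictly dominated by another pure strategy of the same player, so the elimination stops.
Surviving strategies — Firm A: {X, Y, Z}; Firm B: {Beta, Gamma, Delta}.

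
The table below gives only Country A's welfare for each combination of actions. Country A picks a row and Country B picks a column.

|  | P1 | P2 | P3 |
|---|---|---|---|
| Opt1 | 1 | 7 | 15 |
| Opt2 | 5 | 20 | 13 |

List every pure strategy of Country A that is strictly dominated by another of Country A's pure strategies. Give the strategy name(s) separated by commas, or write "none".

Opt1: no other strategy beats it everywhere (Opt2 at P3 (15>13)).
Nothing dominates Opt2: Opt1 at P1 (5>1).

none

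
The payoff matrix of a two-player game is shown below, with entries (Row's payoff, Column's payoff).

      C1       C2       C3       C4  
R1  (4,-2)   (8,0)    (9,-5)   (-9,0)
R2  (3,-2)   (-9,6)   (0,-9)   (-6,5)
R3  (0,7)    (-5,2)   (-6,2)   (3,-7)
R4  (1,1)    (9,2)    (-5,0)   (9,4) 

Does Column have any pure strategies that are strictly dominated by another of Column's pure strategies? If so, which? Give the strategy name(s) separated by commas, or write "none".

C1: no other strategy beats it everywhere (C2 at R3 (7>2); C3 at R1 (-2>-5); C4 at R3 (7>-7)).
C2 is not dominated — it holds its own against C1 at R1 (0>-2); C3 at R1 (0>-5); C4 at R1 (0=0).
C3 is strictly dominated by C1 (R1: -2>-5, R2: -2>-9, R3: 7>2, R4: 1>0).
C4: no other strategy beats it everywhere (C1 at R1 (0>-2); C2 at R1 (0=0); C3 at R1 (0>-5)).

C3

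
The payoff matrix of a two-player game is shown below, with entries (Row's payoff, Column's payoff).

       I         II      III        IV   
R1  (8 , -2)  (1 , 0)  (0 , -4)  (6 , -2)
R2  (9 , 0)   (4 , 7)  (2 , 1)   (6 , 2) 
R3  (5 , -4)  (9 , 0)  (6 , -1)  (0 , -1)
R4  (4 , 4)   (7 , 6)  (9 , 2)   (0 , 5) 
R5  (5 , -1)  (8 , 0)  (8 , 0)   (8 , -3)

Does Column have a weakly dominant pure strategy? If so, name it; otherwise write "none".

II vs I: R1: 0>-2, R2: 7>0, R3: 0>-4, R4: 6>4, R5: 0>-1.
II vs III: R1: 0>-4, R2: 7>1, R3: 0>-1, R4: 6>2, R5: 0=0.
II vs IV: R1: 0>-2, R2: 7>2, R3: 0>-1, R4: 6>5, R5: 0>-3.
II is at least as good as every other strategy against every opponent action, so it is weakly dominant.

II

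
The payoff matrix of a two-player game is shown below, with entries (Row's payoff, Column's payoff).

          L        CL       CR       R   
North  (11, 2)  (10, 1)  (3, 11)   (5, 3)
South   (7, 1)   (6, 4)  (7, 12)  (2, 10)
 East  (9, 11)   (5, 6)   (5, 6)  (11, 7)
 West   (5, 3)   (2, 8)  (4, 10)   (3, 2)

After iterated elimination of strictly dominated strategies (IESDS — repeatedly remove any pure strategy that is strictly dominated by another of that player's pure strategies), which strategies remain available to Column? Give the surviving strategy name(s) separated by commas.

L, CR, R

Row's strategy West is strictly dominated by East (L: 9>5, CL: 5>2, CR: 5>4, R: 11>3) and is removed.
Column CL is eliminated: R beats it against every remaining row (North: 3>1, South: 10>4, East: 7>6).
Among the remaining strategies, none is strictly dominated by another pure strategy of the same player, so the elimination stops.
Surviving strategies — Row: {North, South, East}; Column: {L, CR, R}.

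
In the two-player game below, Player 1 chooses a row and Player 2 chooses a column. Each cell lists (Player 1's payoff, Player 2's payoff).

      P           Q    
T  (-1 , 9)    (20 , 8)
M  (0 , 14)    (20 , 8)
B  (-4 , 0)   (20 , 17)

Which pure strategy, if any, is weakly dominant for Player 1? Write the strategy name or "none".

M

M vs T: P: 0>-1, Q: 20=20.
M vs B: P: 0>-4, Q: 20=20.
M is at least as good as every other strategy against every opponent action, so it is weakly dominant.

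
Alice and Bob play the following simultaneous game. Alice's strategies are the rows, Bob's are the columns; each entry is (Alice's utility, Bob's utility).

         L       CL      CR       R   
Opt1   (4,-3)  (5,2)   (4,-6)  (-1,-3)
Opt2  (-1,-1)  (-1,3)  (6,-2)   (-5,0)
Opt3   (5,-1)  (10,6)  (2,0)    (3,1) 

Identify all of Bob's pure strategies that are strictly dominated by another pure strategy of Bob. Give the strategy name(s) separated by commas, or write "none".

L, CR, R

L: dominated, since CL does at least as well everywhere (Opt1: 2>-3, Opt2: 3>-1, Opt3: 6>-1).
Nothing dominates CL: L at Opt1 (2>-3); CR at Opt1 (2>-6); R at Opt1 (2>-3).
CL strictly dominates CR — Opt1: 2>-6, Opt2: 3>-2, Opt3: 6>0.
CL strictly dominates R — Opt1: 2>-3, Opt2: 3>0, Opt3: 6>1.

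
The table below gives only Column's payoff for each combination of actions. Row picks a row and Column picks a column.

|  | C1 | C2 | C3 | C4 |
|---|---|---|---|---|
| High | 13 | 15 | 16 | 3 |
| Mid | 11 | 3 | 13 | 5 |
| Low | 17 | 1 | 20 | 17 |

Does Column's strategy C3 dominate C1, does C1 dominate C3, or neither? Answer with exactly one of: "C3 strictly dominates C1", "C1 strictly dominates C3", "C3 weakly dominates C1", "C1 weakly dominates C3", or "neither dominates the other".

Compare C3 to C1 across each opponent action: High: 16>13, Mid: 13>11, Low: 20>17.
Every comparison favours C3, so C3 strictly dominates C1.

C3 strictly dominates C1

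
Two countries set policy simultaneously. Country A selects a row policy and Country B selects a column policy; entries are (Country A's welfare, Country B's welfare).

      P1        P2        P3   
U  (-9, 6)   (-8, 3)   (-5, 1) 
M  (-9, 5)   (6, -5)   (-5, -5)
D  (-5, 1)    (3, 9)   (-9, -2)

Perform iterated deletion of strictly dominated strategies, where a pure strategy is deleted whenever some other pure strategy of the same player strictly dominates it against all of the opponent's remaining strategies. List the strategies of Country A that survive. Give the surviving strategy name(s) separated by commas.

M, D

For Country B, P1 strictly dominates P3 on the remaining rows (U: 6>1, M: 5>-5, D: 1>-2); eliminate P3.
Country A's strategy U is strictly dominated by D (P1: -5>-9, P2: 3>-8) and is removed.
Among the remaining strategies, none is strictly dominated by another pure strategy of the same player, so the elimination stops.
Surviving strategies — Country A: {M, D}; Country B: {P1, P2}.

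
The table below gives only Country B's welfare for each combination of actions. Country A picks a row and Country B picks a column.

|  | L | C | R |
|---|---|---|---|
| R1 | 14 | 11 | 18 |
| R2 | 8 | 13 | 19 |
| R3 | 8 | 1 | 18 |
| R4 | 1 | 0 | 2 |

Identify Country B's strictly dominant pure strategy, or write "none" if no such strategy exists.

R vs L: R1: 18>14, R2: 19>8, R3: 18>8, R4: 2>1.
R vs C: R1: 18>11, R2: 19>13, R3: 18>1, R4: 2>0.
R strictly beats every other strategy against every opponent action, so it is strictly dominant.

R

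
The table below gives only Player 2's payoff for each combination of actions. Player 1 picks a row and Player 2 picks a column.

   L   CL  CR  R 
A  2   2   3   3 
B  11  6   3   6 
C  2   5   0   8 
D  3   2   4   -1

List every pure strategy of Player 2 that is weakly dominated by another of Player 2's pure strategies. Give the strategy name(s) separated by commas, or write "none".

none

L is not dominated — it holds its own against CL at B (11>6); CR at B (11>3); R at B (11>6).
Nothing dominates CL: L at C (5>2); CR at B (6>3); R at D (2>-1).
CR: no other strategy beats it everywhere (L at A (3>2); CL at A (3>2); R at D (4>-1)).
R is not dominated — it holds its own against L at A (3>2); CL at A (3>2); CR at B (6>3).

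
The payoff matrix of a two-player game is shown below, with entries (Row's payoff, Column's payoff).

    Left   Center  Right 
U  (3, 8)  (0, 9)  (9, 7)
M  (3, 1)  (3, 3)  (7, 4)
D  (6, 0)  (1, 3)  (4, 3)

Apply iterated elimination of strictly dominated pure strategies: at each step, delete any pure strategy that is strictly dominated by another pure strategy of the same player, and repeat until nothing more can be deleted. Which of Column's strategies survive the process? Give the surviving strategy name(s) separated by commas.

Center, Right

Column's strategy Left is strictly dominated by Center (U: 9>8, M: 3>1, D: 3>0) and is removed.
For Row, M strictly dominates D on the remaining columns (Center: 3>1, Right: 7>4); eliminate D.
Among the remaining strategies, none is strictly dominated by another pure strategy of the same player, so the elimination stops.
Surviving strategies — Row: {U, M}; Column: {Center, Right}.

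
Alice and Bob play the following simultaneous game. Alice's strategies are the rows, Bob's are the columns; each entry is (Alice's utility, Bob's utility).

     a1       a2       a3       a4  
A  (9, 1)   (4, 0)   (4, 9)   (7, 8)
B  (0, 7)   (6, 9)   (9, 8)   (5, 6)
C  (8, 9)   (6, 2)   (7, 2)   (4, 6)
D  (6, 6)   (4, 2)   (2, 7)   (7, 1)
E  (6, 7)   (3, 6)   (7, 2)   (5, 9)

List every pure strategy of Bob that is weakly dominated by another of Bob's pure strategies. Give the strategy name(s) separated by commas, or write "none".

none

a1 is not dominated — it holds its own against a2 at A (1>0); a3 at C (9>2); a4 at B (7>6).
a2: no other strategy beats it everywhere (a1 at B (9>7); a3 at B (9>8); a4 at B (9>6)).
a3: no other strategy beats it everywhere (a1 at A (9>1); a2 at A (9>0); a4 at A (9>8)).
a4 is not dominated — it holds its own against a1 at A (8>1); a2 at A (8>0); a3 at C (6>2).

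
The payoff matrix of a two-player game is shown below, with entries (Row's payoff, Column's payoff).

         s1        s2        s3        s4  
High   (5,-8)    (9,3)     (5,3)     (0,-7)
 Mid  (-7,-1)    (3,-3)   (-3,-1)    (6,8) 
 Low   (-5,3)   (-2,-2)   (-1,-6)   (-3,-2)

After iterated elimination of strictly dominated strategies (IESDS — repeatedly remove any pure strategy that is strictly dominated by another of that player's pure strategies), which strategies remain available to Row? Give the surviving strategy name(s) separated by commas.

Row Low is eliminated: High beats it against every remaining column (s1: 5>-5, s2: 9>-2, s3: 5>-1, s4: 0>-3).
For Column, s4 strictly dominates s1 on the remaining rows (High: -7>-8, Mid: 8>-1); eliminate s1.
Among the remaining strategies, none is strictly dominated by another pure strategy of the same player, so the elimination stops.
Surviving strategies — Row: {High, Mid}; Column: {s2, s3, s4}.

High, Mid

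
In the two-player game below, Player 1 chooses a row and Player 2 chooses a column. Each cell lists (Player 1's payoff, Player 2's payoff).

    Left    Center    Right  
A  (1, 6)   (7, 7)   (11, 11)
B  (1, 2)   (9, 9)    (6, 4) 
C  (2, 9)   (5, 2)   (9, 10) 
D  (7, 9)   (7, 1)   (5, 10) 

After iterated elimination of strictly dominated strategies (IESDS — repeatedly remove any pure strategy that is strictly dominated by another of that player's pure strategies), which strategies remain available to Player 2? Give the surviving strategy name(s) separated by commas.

Player 2's strategy Left is strictly dominated by Right (A: 11>6, B: 4>2, C: 10>9, D: 10>9) and is removed.
Row C is eliminated: A beats it against every remaining column (Center: 7>5, Right: 11>9).
Player 1's strategy D is strictly dominated by B (Center: 9>7, Right: 6>5) and is removed.
Among the remaining strategies, none is strictly dominated by another pure strategy of the same player, so the elimination stops.
Surviving strategies — Player 1: {A, B}; Player 2: {Center, Right}.

Center, Right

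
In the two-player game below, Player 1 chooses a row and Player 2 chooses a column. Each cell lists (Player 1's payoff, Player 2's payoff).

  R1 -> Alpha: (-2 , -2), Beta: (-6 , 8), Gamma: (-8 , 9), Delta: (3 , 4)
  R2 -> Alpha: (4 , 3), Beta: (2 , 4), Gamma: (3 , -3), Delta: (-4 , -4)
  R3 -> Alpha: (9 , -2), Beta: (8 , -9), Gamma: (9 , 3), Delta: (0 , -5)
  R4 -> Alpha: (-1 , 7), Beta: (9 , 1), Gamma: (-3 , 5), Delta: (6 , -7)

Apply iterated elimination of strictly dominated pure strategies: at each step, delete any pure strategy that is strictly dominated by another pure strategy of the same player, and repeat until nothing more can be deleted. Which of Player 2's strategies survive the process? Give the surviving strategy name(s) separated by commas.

Gamma

Player 1's strategy R1 is strictly dominated by R4 (Alpha: -1>-2, Beta: 9>-6, Gamma: -3>-8, Delta: 6>3) and is removed.
Player 1's strategy R2 is strictly dominated by R3 (Alpha: 9>4, Beta: 8>2, Gamma: 9>3, Delta: 0>-4) and is removed.
Column Beta is eliminated: Alpha beats it against every remaining row (R3: -2>-9, R4: 7>1).
Column Delta is eliminated: Alpha beats it against every remaining row (R3: -2>-5, R4: 7>-7).
Player 1's strategy R4 is strictly dominated by R3 (Alpha: 9>-1, Gamma: 9>-3) and is removed.
Player 2's strategy Alpha is strictly dominated by Gamma (R3: 3>-2) and is removed.
Among the remaining strategies, none is strictly dominated by another pure strategy of the same player, so the elimination stops.
Surviving strategies — Player 1: {R3}; Player 2: {Gamma}.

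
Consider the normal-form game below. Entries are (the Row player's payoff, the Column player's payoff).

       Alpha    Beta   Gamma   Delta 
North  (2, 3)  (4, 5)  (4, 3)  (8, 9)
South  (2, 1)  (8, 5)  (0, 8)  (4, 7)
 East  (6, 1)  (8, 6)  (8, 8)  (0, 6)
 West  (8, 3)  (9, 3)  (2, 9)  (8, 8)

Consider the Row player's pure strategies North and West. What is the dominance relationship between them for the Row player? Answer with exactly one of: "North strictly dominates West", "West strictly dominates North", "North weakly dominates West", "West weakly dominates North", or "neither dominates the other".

neither dominates the other

North's payoffs vs West's, by the Column player's action — Alpha: 2<8, Beta: 4<9, Gamma: 4>2, Delta: 8=8.
North does better at Gamma but worse at Alpha, Beta; neither strategy dominates the other.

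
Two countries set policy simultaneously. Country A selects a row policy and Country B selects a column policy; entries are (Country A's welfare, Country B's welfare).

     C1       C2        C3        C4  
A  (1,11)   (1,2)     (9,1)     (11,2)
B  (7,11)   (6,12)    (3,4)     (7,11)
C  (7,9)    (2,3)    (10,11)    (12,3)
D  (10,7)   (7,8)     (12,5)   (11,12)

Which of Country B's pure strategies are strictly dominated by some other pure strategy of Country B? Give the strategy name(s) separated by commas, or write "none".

Nothing dominates C1: C2 at A (11>2); C3 at A (11>1); C4 at A (11>2).
Nothing dominates C2: C1 at B (12>11); C3 at A (2>1); C4 at A (2=2).
Nothing dominates C3: C1 at C (11>9); C2 at C (11>3); C4 at C (11>3).
C4 is not dominated — it holds its own against C1 at B (11=11); C2 at A (2=2); C3 at A (2>1).

none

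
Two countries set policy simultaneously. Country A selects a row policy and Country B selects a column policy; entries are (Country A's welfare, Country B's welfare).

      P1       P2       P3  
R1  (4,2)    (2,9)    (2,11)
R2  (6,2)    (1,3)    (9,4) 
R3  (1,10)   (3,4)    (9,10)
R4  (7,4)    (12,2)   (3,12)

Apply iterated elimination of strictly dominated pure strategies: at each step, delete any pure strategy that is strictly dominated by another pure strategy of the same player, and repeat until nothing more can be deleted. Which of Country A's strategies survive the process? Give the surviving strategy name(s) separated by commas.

R2, R3, R4

For Country A, R4 strictly dominates R1 on the remaining columns (P1: 7>4, P2: 12>2, P3: 3>2); eliminate R1.
For Country B, P3 strictly dominates P2 on the remaining rows (R2: 4>3, R3: 10>4, R4: 12>2); eliminate P2.
Among the remaining strategies, none is strictly dominated by another pure strategy of the same player, so the elimination stops.
Surviving strategies — Country A: {R2, R3, R4}; Country B: {P1, P3}.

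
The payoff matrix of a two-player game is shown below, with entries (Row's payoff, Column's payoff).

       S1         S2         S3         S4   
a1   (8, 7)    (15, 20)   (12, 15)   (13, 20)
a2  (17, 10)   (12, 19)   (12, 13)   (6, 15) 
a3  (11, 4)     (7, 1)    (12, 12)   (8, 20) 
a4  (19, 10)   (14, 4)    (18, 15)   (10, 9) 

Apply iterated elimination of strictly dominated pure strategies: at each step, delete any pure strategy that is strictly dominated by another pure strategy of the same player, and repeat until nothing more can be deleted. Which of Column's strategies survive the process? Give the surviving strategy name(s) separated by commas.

Row a2 is eliminated: a4 beats it against every remaining column (S1: 19>17, S2: 14>12, S3: 18>12, S4: 10>6).
Row's strategy a3 is strictly dominated by a4 (S1: 19>11, S2: 14>7, S3: 18>12, S4: 10>8) and is removed.
Column's strategy S1 is strictly dominated by S3 (a1: 15>7, a4: 15>10) and is removed.
Among the remaining strategies, none is strictly dominated by another pure strategy of the same player, so the elimination stops.
Surviving strategies — Row: {a1, a4}; Column: {S2, S3, S4}.

S2, S3, S4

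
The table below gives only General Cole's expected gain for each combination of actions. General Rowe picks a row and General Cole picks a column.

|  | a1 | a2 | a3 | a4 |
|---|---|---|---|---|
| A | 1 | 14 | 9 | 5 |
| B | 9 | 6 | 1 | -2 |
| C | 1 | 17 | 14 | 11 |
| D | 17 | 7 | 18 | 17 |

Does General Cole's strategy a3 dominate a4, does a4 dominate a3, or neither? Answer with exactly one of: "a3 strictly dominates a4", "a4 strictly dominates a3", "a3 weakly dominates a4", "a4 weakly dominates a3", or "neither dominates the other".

Compare a3 to a4 across each opponent action: A: 9>5, B: 1>-2, C: 14>11, D: 18>17.
Every comparison favours a3, so a3 strictly dominates a4.

a3 strictly dominates a4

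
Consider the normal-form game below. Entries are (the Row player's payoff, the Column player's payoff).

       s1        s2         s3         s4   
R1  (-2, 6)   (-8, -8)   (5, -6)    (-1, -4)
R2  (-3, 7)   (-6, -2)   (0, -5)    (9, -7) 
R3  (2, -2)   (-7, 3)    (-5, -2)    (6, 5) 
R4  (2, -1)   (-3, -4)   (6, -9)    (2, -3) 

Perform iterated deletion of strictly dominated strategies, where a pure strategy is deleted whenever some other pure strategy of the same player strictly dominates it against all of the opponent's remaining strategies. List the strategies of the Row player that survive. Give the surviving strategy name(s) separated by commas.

R2, R3, R4

The Row player's strategy R1 is strictly dominated by R4 (s1: 2>-2, s2: -3>-8, s3: 6>5, s4: 2>-1) and is removed.
Column s3 is eliminated: s2 beats it against every remaining row (R2: -2>-5, R3: 3>-2, R4: -4>-9).
Among the remaining strategies, none is strictly dominated by another pure strategy of the same player, so the elimination stops.
Surviving strategies — the Row player: {R2, R3, R4}; the Column player: {s1, s2, s4}.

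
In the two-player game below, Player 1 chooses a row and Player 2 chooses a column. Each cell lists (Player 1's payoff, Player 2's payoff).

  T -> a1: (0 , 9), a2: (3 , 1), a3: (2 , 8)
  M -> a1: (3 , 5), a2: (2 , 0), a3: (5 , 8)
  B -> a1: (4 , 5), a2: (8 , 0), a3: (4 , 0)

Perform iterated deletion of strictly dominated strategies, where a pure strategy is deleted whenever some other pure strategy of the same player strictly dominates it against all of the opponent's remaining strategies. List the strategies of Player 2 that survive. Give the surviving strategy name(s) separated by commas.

a1, a3

For Player 1, B strictly dominates T on the remaining columns (a1: 4>0, a2: 8>3, a3: 4>2); eliminate T.
Player 2's strategy a2 is strictly dominated by a1 (M: 5>0, B: 5>0) and is removed.
Among the remaining strategies, none is strictly dominated by another pure strategy of the same player, so the elimination stops.
Surviving strategies — Player 1: {M, B}; Player 2: {a1, a3}.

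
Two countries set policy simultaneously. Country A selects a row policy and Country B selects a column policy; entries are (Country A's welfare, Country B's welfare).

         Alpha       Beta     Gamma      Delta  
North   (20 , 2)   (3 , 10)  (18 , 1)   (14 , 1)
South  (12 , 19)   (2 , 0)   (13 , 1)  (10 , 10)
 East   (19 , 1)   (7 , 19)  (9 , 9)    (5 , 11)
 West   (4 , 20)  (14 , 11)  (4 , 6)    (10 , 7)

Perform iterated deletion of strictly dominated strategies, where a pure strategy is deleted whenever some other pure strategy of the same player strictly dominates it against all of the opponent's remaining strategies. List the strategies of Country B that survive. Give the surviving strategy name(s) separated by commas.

Row South is eliminated: North beats it against every remaining column (Alpha: 20>12, Beta: 3>2, Gamma: 18>13, Delta: 14>10).
For Country B, Beta strictly dominates Gamma on the remaining rows (North: 10>1, East: 19>9, West: 11>6); eliminate Gamma.
Country B's strategy Delta is strictly dominated by Beta (North: 10>1, East: 19>11, West: 11>7) and is removed.
Among the remaining strategies, none is strictly dominated by another pure strategy of the same player, so the elimination stops.
Surviving strategies — Country A: {North, East, West}; Country B: {Alpha, Beta}.

Alpha, Beta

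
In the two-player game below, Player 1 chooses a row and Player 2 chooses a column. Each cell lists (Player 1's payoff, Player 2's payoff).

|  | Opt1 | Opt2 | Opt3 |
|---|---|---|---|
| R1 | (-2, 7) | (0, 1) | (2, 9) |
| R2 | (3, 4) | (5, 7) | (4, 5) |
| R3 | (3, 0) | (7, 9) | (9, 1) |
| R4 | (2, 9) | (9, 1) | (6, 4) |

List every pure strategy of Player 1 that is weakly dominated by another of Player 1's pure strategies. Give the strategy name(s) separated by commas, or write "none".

R2 weakly dominates R1 — Opt1: 3>-2, Opt2: 5>0, Opt3: 4>2.
R2: dominated, since R3 does at least as well everywhere (Opt1: 3=3, Opt2: 7>5, Opt3: 9>4).
Nothing dominates R3: R1 at Opt1 (3>-2); R2 at Opt2 (7>5); R4 at Opt1 (3>2).
R4 is not dominated — it holds its own against R1 at Opt1 (2>-2); R2 at Opt2 (9>5); R3 at Opt2 (9>7).

R1, R2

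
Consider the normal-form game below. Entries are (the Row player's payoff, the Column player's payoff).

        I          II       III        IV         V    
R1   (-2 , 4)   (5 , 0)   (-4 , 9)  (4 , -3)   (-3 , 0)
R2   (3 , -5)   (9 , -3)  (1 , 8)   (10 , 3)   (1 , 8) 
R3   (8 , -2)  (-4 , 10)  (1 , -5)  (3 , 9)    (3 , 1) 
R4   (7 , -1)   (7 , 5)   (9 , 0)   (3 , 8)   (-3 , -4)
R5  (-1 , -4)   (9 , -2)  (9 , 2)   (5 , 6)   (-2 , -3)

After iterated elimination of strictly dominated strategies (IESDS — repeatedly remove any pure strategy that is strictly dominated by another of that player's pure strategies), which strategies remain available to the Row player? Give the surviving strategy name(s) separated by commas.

R2, R3, R4, R5

Row R1 is eliminated: R2 beats it against every remaining column (I: 3>-2, II: 9>5, III: 1>-4, IV: 10>4, V: 1>-3).
Column I is eliminated: II beats it against every remaining row (R2: -3>-5, R3: 10>-2, R4: 5>-1, R5: -2>-4).
Among the remaining strategies, none is strictly dominated by another pure strategy of the same player, so the elimination stops.
Surviving strategies — the Row player: {R2, R3, R4, R5}; the Column player: {II, III, IV, V}.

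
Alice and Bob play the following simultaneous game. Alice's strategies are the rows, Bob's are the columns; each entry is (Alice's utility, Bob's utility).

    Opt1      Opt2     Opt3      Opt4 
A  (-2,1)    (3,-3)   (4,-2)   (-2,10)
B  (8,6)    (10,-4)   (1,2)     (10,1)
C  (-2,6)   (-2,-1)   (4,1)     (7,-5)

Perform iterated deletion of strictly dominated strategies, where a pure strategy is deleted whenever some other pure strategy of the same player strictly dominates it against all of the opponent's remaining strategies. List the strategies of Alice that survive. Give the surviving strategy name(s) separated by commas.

B

Bob's strategy Opt2 is strictly dominated by Opt1 (A: 1>-3, B: 6>-4, C: 6>-1) and is removed.
Bob's strategy Opt3 is strictly dominated by Opt1 (A: 1>-2, B: 6>2, C: 6>1) and is removed.
Alice's strategy A is strictly dominated by B (Opt1: 8>-2, Opt4: 10>-2) and is removed.
Alice's strategy C is strictly dominated by B (Opt1: 8>-2, Opt4: 10>7) and is removed.
Column Opt4 is eliminated: Opt1 beats it against every remaining row (B: 6>1).
Among the remaining strategies, none is strictly dominated by another pure strategy of the same player, so the elimination stops.
Surviving strategies — Alice: {B}; Bob: {Opt1}.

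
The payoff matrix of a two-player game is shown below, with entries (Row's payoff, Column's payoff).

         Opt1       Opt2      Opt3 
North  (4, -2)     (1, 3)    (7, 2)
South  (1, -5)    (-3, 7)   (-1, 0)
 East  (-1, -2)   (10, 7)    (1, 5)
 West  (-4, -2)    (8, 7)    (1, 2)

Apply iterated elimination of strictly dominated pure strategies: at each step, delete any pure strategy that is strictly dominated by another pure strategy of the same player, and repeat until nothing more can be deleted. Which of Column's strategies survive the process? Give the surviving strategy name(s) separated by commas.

For Row, North strictly dominates South on the remaining columns (Opt1: 4>1, Opt2: 1>-3, Opt3: 7>-1); eliminate South.
For Column, Opt2 strictly dominates Opt1 on the remaining rows (North: 3>-2, East: 7>-2, West: 7>-2); eliminate Opt1.
For Column, Opt2 strictly dominates Opt3 on the remaining rows (North: 3>2, East: 7>5, West: 7>2); eliminate Opt3.
Row North is eliminated: East beats it against every remaining column (Opt2: 10>1).
For Row, East strictly dominates West on the remaining columns (Opt2: 10>8); eliminate West.
Among the remaining strategies, none is strictly dominated by another pure strategy of the same player, so the elimination stops.
Surviving strategies — Row: {East}; Column: {Opt2}.

Opt2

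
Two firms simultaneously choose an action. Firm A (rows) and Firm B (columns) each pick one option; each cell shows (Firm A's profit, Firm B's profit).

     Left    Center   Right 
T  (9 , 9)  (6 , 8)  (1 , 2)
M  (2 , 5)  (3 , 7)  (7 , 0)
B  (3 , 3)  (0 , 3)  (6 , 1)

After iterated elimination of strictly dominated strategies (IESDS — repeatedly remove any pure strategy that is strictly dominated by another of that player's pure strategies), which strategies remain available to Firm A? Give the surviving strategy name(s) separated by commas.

T

Firm B's strategy Right is strictly dominated by Left (T: 9>2, M: 5>0, B: 3>1) and is removed.
For Firm A, T strictly dominates M on the remaining columns (Left: 9>2, Center: 6>3); eliminate M.
Firm A's strategy B is strictly dominated by T (Left: 9>3, Center: 6>0) and is removed.
For Firm B, Left strictly dominates Center on the remaining rows (T: 9>8); eliminate Center.
Among the remaining strategies, none is strictly dominated by another pure strategy of the same player, so the elimination stops.
Surviving strategies — Firm A: {T}; Firm B: {Left}.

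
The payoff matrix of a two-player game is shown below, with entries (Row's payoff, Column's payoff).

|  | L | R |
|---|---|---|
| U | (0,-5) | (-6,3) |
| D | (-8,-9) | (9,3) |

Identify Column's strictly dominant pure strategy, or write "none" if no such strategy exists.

R

R vs L: U: 3>-5, D: 3>-9.
R strictly beats every other strategy against every opponent action, so it is strictly dominant.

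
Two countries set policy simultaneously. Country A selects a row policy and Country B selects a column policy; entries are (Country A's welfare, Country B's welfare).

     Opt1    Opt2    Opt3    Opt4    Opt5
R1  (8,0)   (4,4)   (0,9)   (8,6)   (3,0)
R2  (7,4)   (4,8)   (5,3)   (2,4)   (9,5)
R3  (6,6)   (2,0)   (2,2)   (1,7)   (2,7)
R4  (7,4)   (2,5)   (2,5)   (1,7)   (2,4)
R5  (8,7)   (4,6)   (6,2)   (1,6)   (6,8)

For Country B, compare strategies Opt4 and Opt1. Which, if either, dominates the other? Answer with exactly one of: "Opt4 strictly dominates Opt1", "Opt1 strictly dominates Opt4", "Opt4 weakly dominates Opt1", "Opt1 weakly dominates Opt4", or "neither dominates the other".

Compare Opt4 to Opt1 across each choice by Country A: R1: 6>0, R2: 4=4, R3: 7>6, R4: 7>4, R5: 6<7.
Opt4 does better at R1, R3, R4 but worse at R5; neither strategy dominates the other.

neither dominates the other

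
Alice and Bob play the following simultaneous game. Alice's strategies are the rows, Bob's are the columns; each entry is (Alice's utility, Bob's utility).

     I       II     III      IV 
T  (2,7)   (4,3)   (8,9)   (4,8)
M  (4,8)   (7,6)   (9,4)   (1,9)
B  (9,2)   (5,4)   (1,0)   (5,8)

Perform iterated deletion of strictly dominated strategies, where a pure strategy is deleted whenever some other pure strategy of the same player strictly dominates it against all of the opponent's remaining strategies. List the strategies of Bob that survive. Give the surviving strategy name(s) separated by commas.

III, IV

Column I is eliminated: IV beats it against every remaining row (T: 8>7, M: 9>8, B: 8>2).
Bob's strategy II is strictly dominated by IV (T: 8>3, M: 9>6, B: 8>4) and is removed.
Among the remaining strategies, none is strictly dominated by another pure strategy of the same player, so the elimination stops.
Surviving strategies — Alice: {T, M, B}; Bob: {III, IV}.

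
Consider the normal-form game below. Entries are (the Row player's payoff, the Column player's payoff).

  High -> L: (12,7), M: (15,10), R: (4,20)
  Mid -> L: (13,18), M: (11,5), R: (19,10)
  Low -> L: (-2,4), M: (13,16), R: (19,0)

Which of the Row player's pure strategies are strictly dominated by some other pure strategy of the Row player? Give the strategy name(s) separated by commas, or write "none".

High is not dominated — it holds its own against Mid at M (15>11); Low at L (12>-2).
Nothing dominates Mid: High at L (13>12); Low at L (13>-2).
Nothing dominates Low: High at R (19>4); Mid at M (13>11).

none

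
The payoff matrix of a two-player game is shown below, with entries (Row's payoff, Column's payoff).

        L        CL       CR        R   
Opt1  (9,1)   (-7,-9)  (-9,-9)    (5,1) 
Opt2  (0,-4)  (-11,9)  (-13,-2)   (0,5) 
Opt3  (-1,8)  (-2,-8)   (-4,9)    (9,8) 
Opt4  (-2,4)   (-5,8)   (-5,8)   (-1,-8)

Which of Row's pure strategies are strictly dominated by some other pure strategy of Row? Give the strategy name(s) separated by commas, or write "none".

Nothing dominates Opt1: Opt2 at L (9>0); Opt3 at L (9>-1); Opt4 at L (9>-2).
Opt1 strictly dominates Opt2 — L: 9>0, CL: -7>-11, CR: -9>-13, R: 5>0.
Opt3 is not dominated — it holds its own against Opt1 at CL (-2>-7); Opt2 at CL (-2>-11); Opt4 at L (-1>-2).
Opt4: dominated, since Opt3 does at least as well everywhere (L: -1>-2, CL: -2>-5, CR: -4>-5, R: 9>-1).

Opt2, Opt4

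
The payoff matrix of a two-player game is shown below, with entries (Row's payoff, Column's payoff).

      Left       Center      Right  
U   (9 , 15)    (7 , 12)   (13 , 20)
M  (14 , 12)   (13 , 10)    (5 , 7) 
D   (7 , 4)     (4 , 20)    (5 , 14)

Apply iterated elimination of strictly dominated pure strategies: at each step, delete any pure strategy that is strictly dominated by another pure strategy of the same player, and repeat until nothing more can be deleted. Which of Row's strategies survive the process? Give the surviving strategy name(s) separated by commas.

Row D is eliminated: U beats it against every remaining column (Left: 9>7, Center: 7>4, Right: 13>5).
Column's strategy Center is strictly dominated by Left (U: 15>12, M: 12>10) and is removed.
Among the remaining strategies, none is strictly dominated by another pure strategy of the same player, so the elimination stops.
Surviving strategies — Row: {U, M}; Column: {Left, Right}.

U, M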